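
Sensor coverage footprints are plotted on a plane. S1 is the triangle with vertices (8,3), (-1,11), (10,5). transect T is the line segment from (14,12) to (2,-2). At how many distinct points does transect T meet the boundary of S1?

2

The segment meets the boundary at (7.027,3.865), (8.637,5.743).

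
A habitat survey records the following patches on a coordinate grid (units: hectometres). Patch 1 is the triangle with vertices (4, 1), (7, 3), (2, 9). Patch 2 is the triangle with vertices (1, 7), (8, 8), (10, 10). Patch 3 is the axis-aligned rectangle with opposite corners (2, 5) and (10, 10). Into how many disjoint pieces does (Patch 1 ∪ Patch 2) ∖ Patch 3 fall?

2

(Patch 1 ∪ Patch 2) ∖ Patch 3 splits into 2 disjoint pieces (area 9.3333, area 0.0952).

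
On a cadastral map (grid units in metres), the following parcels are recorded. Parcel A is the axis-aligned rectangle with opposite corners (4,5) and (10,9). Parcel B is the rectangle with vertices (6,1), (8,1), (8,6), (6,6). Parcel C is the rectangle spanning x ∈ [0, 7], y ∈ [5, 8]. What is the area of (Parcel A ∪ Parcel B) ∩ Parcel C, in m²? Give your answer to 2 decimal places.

The region (Parcel A ∪ Parcel B) ∩ Parcel C is the polygon with vertices (4,8), (7,8), (7,5), (6,5), (4,5).
By the shoelace formula its area is 9.00.

9.00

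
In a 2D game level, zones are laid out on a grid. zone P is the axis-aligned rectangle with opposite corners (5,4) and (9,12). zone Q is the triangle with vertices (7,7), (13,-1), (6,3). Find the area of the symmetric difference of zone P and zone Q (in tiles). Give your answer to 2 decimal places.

39.08

|zone P| = 32, |zone Q| = 16, |zone P∩zone Q| = 4.4583.
|zone P △ zone Q| = |zone P| + |zone Q| − 2·|zone P∩zone Q| = 32 + 16 − 8.9167 = 39.08.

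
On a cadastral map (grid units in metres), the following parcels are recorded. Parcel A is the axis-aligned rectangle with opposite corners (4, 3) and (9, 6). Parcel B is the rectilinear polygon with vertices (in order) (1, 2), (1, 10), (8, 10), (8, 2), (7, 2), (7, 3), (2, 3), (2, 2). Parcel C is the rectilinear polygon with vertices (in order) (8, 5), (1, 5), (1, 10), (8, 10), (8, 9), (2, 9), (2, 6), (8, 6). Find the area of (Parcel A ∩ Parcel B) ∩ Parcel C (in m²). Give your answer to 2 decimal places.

4.00

The region (Parcel A ∩ Parcel B) ∩ Parcel C is the polygon with vertices (8,6), (8,5), (4,5), (4,6).
By the shoelace formula its area is 4.00.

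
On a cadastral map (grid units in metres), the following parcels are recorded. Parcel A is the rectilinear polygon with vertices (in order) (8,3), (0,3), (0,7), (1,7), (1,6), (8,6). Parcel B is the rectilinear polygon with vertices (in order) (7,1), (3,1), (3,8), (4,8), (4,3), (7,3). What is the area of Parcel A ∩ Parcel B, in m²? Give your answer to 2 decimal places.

3.00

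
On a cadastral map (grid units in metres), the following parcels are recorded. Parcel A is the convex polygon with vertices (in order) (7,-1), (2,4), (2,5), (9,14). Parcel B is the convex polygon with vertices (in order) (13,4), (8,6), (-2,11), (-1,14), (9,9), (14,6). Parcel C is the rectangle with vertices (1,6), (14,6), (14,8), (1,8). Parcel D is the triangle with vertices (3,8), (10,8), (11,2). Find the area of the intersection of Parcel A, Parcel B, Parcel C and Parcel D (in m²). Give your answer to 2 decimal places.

4.11

The intersection is the polygon with vertices (4.24,7.88), (4.333,8), (8.2,8), (7.938,6.031).
By the shoelace formula its area is 4.11.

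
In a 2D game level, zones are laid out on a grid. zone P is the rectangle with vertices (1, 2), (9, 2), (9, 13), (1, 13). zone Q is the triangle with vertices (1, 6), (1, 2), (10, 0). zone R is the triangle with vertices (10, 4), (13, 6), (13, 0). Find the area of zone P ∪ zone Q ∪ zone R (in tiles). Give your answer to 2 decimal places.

103.00

By inclusion–exclusion:
Individual areas: |zone P| = 88, |zone Q| = 18, |zone R| = 9.
|zone P∩zone Q| = 12.
|zone P∩zone R| = 0.
|zone Q∩zone R| = 0.
|zone P∩zone Q∩zone R| = 0.
|zone P ∪ zone Q ∪ zone R| = 115 − 12 + 0 = 103.00.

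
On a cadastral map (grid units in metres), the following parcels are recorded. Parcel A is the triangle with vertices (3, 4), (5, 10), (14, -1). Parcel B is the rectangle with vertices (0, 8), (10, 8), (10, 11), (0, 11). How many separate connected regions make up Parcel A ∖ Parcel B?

1

Parcel A ∖ Parcel B is a single connected region.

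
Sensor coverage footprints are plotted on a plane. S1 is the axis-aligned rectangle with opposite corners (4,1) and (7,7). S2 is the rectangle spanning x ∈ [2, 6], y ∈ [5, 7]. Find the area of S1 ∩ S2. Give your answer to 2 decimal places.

4.00

|S1∩S2|: x∈[4,6], y∈[5,7] → 2·2 = 4.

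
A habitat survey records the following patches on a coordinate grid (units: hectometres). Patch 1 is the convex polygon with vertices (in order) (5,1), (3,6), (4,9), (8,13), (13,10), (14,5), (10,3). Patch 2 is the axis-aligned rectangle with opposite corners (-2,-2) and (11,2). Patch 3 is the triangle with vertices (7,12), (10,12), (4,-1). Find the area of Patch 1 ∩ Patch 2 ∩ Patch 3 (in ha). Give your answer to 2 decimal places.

The intersection is the polygon with vertices (5.385,2), (4.964,1.089), (4.659,1.854), (4.692,2).
By the shoelace formula its area is 0.35.

0.35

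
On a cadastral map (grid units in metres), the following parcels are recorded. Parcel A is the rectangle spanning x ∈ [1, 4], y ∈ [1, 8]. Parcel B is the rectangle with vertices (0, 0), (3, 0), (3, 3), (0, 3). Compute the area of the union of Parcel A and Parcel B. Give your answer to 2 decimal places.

By inclusion–exclusion:
Individual areas: |Parcel A| = 21, |Parcel B| = 9.
|Parcel A∩Parcel B|: x∈[1,3], y∈[1,3] → 2·2 = 4.
|Parcel A ∪ Parcel B| = 30 − 4 = 26.00.

26.00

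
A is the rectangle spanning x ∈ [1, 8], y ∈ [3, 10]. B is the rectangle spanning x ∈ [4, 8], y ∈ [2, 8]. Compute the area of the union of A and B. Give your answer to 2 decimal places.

53.00

By inclusion–exclusion:
Individual areas: |A| = 49, |B| = 24.
|A∩B|: x∈[4,8], y∈[3,8] → 4·5 = 20.
|A ∪ B| = 73 − 20 = 53.00.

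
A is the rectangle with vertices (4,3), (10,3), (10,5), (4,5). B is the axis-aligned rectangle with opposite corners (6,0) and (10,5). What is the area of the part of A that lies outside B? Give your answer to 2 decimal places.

4.00

|A∩B|: x∈[6,10], y∈[3,5] → 4·2 = 8.
|A| = 12.
|A ∖ B| = |A| − |A∩B| = 12 − 8 = 4.00.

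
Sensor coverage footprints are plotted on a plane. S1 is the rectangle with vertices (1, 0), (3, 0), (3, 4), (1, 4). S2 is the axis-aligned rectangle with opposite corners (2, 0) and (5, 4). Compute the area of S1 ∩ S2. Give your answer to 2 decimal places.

|S1∩S2|: x∈[2,3], y∈[0,4] → 1·4 = 4.

4.00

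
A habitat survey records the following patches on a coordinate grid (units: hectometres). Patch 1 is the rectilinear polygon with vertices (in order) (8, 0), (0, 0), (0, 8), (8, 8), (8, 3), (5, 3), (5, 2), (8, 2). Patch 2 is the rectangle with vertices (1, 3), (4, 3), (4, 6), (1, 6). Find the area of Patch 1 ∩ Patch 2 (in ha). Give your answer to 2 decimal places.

9.00

The intersection is the polygon with vertices (1,3), (1,6), (4,6), (4,3).
By the shoelace formula its area is 9.00.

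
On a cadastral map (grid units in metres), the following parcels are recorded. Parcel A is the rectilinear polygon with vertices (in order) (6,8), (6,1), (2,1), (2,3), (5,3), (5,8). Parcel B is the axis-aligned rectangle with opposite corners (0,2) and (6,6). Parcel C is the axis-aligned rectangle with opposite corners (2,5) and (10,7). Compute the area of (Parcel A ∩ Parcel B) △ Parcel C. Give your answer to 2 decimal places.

|Parcel A ∩ Parcel B| = 7.
|(Parcel A ∩ Parcel B) ∩ Parcel C| = 1.
|(Parcel A ∩ Parcel B) △ Parcel C| = 7 + 16 − 2 = 21.00.

21.00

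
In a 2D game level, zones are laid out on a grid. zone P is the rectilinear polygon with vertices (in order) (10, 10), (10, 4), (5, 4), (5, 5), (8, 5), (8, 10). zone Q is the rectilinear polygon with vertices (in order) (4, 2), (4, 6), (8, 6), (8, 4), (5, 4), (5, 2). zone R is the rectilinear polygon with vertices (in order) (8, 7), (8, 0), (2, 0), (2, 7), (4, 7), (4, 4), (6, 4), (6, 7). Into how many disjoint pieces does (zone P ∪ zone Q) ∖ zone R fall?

2

(zone P ∪ zone Q) ∖ zone R splits into 2 disjoint pieces (area 12, area 4).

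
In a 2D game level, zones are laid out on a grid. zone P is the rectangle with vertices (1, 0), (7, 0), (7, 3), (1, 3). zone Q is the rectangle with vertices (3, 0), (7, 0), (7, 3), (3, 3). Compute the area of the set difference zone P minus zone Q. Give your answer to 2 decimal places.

6.00

|zone P∩zone Q|: x∈[3,7], y∈[0,3] → 4·3 = 12.
|zone P| = 18.
|zone P ∖ zone Q| = |zone P| − |zone P∩zone Q| = 18 − 12 = 6.00.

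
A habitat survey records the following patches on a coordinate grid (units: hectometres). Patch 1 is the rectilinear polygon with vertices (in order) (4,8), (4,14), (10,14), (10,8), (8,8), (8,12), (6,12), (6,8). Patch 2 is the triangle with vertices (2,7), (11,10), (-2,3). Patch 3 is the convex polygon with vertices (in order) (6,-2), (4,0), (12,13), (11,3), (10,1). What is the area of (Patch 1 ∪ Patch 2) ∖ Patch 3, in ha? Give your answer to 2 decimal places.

|Patch 1 ∪ Patch 2| = 39.0128.
|(Patch 1 ∪ Patch 2) ∩ Patch 3| = 1.0449.
|(Patch 1 ∪ Patch 2) ∖ Patch 3| = 39.0128 − 1.0449 = 37.97.

37.97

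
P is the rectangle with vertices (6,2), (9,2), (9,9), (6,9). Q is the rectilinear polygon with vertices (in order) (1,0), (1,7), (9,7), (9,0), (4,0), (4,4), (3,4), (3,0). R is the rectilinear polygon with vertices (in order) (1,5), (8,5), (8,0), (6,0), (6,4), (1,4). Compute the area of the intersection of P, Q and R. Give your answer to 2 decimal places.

The intersection is the polygon with vertices (6,2), (6,4), (6,5), (8,5), (8,2).
By the shoelace formula its area is 6.00.

6.00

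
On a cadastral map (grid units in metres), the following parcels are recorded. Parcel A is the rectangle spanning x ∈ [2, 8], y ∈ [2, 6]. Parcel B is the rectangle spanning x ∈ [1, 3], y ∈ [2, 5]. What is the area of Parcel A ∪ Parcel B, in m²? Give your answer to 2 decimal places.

By inclusion–exclusion:
Individual areas: |Parcel A| = 24, |Parcel B| = 6.
|Parcel A∩Parcel B|: x∈[2,3], y∈[2,5] → 1·3 = 3.
|Parcel A ∪ Parcel B| = 30 − 3 = 27.00.

27.00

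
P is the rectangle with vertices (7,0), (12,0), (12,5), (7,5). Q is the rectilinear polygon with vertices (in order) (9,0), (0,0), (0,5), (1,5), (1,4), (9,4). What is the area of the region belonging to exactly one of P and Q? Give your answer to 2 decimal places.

|P| = 25, |Q| = 37, |P∩Q| = 8.
|P △ Q| = |P| + |Q| − 2·|P∩Q| = 25 + 37 − 16 = 46.00.

46.00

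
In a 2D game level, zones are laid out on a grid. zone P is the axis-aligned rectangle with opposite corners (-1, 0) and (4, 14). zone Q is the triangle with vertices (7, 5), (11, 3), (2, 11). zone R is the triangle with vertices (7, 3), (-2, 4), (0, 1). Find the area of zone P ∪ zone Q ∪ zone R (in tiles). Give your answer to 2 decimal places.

By inclusion–exclusion:
Individual areas: |zone P| = 70, |zone Q| = 7, |zone R| = 12.5.
|zone P∩zone Q| = 0.6222.
|zone P∩zone R| = 10.0198.
|zone Q∩zone R| = 0.
|zone P∩zone Q∩zone R| = 0.
|zone P ∪ zone Q ∪ zone R| = 89.5 − 10.6421 + 0 = 78.86.

78.86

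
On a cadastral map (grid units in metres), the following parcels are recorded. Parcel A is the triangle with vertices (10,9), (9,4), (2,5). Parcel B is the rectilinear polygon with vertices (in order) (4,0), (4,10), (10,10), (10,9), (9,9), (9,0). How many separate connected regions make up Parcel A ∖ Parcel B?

2

Parcel A ∖ Parcel B splits into 2 disjoint pieces (area 2.25, area 1.2857).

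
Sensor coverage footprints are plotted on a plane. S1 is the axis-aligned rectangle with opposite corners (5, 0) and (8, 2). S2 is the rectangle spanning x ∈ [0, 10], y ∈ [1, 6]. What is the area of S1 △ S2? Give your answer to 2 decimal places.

|S1∩S2|: x∈[5,8], y∈[1,2] → 3·1 = 3.
|S1 △ S2| = |S1| + |S2| − 2·|S1∩S2| = 6 + 50 − 6 = 50.00.

50.00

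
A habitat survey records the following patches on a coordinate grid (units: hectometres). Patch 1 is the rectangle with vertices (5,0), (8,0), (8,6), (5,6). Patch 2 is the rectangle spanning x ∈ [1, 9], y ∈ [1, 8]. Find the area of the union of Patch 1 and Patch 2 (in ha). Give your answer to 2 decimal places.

By inclusion–exclusion:
Individual areas: |Patch 1| = 18, |Patch 2| = 56.
|Patch 1∩Patch 2|: x∈[5,8], y∈[1,6] → 3·5 = 15.
|Patch 1 ∪ Patch 2| = 74 − 15 = 59.00.

59.00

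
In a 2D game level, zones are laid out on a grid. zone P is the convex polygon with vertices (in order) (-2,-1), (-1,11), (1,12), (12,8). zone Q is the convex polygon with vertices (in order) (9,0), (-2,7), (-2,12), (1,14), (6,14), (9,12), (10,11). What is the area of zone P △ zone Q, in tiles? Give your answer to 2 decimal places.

|zone P| = 89, |zone Q| = 115.5, |zone P∩zone Q| = 63.8447.
|zone P △ zone Q| = |zone P| + |zone Q| − 2·|zone P∩zone Q| = 89 + 115.5 − 127.6895 = 76.81.

76.81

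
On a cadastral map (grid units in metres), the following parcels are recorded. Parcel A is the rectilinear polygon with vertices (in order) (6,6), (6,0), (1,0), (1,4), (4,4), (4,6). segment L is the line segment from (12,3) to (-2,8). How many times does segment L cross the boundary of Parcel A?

2

The segment meets the boundary at (4,5.857), (6,5.143).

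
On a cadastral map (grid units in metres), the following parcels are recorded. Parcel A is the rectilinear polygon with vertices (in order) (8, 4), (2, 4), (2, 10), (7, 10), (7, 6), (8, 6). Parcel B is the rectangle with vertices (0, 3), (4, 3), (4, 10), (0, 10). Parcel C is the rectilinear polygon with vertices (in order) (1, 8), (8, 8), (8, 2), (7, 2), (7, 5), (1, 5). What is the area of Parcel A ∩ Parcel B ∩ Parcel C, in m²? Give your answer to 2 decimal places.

6.00

The intersection is the polygon with vertices (2,8), (4,8), (4,5), (2,5).
By the shoelace formula its area is 6.00.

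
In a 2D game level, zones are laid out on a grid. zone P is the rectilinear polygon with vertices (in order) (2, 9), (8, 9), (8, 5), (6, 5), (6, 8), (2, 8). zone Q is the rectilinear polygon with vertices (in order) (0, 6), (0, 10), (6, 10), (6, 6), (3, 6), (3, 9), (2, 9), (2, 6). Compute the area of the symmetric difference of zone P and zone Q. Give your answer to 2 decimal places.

|zone P| = 12, |zone Q| = 21, |zone P∩zone Q| = 3.
|zone P △ zone Q| = |zone P| + |zone Q| − 2·|zone P∩zone Q| = 12 + 21 − 6 = 27.00.

27.00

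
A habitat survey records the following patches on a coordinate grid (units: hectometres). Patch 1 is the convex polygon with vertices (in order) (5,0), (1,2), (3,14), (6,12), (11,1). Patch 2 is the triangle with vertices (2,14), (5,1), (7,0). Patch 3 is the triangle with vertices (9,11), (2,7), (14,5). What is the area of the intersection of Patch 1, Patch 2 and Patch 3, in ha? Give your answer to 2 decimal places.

The intersection is the polygon with vertices (4.658,6.557), (3.68,6.72), (3.427,7.816), (4.076,8.186).
By the shoelace formula its area is 1.15.

1.15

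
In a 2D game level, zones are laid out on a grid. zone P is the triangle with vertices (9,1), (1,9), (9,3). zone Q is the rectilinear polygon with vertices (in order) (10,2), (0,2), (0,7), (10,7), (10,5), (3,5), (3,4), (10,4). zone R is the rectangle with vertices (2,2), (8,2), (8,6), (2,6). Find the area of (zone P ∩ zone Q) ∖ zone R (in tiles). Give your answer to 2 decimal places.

2.21

|zone P ∩ zone Q| = 5.3333.
|(zone P ∩ zone Q) ∩ zone R| = 3.125.
|(zone P ∩ zone Q) ∖ zone R| = 5.3333 − 3.125 = 2.21.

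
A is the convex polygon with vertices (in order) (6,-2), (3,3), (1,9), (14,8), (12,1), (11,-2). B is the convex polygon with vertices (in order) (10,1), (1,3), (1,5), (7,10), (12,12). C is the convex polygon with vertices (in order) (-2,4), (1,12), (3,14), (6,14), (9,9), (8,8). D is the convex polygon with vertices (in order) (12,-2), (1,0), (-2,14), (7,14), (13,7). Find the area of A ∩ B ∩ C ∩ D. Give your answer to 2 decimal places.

The intersection is the polygon with vertices (5.394,8.662), (8.429,8.429), (8,8), (2.118,5.647), (2.043,5.87).
By the shoelace formula its area is 6.19.

6.19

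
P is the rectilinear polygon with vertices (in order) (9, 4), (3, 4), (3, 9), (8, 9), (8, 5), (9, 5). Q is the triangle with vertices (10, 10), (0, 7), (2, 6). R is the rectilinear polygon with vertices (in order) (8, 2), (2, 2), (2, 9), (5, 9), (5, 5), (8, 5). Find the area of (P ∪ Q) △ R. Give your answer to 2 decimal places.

30.77

|P ∪ Q| = 29.7667.
|(P ∪ Q) ∩ R| = 14.5.
|(P ∪ Q) △ R| = 29.7667 + 30 − 29 = 30.77.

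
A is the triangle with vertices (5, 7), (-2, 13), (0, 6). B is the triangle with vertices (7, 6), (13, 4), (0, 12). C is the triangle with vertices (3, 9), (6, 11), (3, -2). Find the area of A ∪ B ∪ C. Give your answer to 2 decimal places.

By inclusion–exclusion:
Individual areas: |A| = 18.5, |B| = 11, |C| = 16.5.
|A∩B| = 0.
|A∩C| = 2.1143.
|B∩C| = 1.8838.
|A∩B∩C| = 0.
|A ∪ B ∪ C| = 46 − 3.9981 + 0 = 42.00.

42.00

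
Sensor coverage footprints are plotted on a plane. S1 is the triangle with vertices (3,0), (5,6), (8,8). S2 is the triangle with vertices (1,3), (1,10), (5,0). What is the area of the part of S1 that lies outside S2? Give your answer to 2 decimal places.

|S1| = 7, |S1∩S2| = 0.5973.
|S1 ∖ S2| = |S1| − |S1∩S2| = 7 − 0.5973 = 6.40.

6.40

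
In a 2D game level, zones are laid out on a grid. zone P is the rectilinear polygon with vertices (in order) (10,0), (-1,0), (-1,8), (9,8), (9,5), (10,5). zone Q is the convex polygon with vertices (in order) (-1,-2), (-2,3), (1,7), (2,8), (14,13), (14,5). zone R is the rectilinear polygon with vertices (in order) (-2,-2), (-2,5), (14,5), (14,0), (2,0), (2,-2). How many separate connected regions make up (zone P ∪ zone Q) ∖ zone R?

(zone P ∪ zone Q) ∖ zone R splits into 2 disjoint pieces (area 0.3857, area 75).

2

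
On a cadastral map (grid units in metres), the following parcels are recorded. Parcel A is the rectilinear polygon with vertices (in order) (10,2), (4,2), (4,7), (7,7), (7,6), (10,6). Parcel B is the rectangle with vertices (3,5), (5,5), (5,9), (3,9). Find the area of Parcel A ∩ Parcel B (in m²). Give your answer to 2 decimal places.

2.00

The intersection is the polygon with vertices (4,7), (5,7), (5,5), (4,5).
By the shoelace formula its area is 2.00.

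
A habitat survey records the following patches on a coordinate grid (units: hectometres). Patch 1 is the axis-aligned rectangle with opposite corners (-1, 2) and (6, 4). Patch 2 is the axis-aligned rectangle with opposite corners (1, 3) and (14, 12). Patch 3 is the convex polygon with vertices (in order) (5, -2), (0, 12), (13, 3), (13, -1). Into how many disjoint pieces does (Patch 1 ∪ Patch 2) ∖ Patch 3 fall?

(Patch 1 ∪ Patch 2) ∖ Patch 3 splits into 2 disjoint pieces (area 13.2571, area 67.1538).

2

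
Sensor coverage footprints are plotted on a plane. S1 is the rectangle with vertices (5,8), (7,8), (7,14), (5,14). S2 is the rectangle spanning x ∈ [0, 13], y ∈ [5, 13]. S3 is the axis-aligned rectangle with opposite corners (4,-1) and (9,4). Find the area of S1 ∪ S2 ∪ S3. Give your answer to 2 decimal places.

131.00

By inclusion–exclusion:
Individual areas: |S1| = 12, |S2| = 104, |S3| = 25.
|S1∩S2|: x∈[5,7], y∈[8,13] → 2·5 = 10.
|S1∩S3| = 0 (no overlap).
|S2∩S3| = 0 (no overlap).
|S1∩S2∩S3| = 0.
|S1 ∪ S2 ∪ S3| = 141 − 10 + 0 = 131.00.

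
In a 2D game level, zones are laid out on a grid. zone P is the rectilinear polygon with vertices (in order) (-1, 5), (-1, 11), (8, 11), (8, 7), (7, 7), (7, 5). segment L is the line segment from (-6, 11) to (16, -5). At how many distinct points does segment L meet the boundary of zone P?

The segment meets the boundary at (2.25,5), (-1,7.364).

2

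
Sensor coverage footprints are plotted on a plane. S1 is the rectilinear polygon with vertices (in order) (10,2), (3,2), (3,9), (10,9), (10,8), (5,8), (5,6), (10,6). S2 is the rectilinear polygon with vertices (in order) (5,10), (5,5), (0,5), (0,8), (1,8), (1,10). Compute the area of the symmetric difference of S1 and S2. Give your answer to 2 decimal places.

46.00

|S1| = 39, |S2| = 23, |S1∩S2| = 8.
|S1 △ S2| = |S1| + |S2| − 2·|S1∩S2| = 39 + 23 − 16 = 46.00.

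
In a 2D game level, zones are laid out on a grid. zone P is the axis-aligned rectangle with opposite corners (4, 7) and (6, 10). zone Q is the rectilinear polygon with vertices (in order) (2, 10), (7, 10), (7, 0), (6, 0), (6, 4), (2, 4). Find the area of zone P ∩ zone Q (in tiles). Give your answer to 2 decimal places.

The intersection is the polygon with vertices (6,7), (4,7), (4,10), (6,10).
By the shoelace formula its area is 6.00.

6.00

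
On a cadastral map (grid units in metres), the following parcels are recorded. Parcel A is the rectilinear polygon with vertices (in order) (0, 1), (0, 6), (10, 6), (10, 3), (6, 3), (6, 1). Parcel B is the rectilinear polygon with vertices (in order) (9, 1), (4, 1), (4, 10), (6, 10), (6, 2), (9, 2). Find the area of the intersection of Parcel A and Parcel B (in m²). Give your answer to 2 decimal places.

The intersection is the polygon with vertices (6,6), (6,3), (6,2), (6,1), (4,1), (4,6).
By the shoelace formula its area is 10.00.

10.00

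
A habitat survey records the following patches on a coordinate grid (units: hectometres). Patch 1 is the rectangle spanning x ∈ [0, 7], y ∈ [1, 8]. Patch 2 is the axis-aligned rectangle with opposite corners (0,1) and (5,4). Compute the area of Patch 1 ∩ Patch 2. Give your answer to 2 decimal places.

15.00

|Patch 1∩Patch 2|: x∈[0,5], y∈[1,4] → 5·3 = 15.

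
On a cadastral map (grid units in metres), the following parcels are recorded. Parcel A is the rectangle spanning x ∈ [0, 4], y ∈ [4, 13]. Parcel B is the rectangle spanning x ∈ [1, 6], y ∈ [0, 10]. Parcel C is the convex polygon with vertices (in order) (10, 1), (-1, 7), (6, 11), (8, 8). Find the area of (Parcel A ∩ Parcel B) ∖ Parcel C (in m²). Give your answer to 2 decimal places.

|Parcel A ∩ Parcel B| = 18.
|(Parcel A ∩ Parcel B) ∩ Parcel C| = 11.7273.
|(Parcel A ∩ Parcel B) ∖ Parcel C| = 18 − 11.7273 = 6.27.

6.27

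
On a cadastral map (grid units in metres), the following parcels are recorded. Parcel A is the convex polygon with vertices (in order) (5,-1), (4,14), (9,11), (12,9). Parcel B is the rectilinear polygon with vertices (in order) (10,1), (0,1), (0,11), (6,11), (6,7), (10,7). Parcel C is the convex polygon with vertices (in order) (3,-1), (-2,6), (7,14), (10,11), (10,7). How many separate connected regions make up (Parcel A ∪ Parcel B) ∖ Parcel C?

4

(Parcel A ∪ Parcel B) ∖ Parcel C splits into 4 disjoint pieces (area 21.4738, area 1.7286, area 5.8403, area 2.1643).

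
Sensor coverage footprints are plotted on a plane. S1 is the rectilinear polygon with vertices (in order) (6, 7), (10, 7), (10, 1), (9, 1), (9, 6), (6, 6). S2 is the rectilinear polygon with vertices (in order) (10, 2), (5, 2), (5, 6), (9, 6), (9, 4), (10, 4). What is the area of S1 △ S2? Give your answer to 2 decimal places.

|S1| = 9, |S2| = 18, |S1∩S2| = 2.
|S1 △ S2| = |S1| + |S2| − 2·|S1∩S2| = 9 + 18 − 4 = 23.00.

23.00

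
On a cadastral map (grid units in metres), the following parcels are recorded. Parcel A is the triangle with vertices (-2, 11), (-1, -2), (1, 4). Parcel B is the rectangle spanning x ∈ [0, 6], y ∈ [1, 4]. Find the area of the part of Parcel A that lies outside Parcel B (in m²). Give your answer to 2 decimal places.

|Parcel A| = 16, |Parcel A∩Parcel B| = 1.5.
|Parcel A ∖ Parcel B| = |Parcel A| − |Parcel A∩Parcel B| = 16 − 1.5 = 14.50.

14.50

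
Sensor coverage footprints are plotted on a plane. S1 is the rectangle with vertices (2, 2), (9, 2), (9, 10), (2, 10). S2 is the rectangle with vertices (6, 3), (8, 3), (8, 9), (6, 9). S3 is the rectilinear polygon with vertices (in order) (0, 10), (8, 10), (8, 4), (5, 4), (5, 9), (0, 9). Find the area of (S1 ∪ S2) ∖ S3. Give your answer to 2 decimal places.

|S1 ∪ S2| = 56.
|(S1 ∪ S2) ∩ S3| = 21.
|(S1 ∪ S2) ∖ S3| = 56 − 21 = 35.00.

35.00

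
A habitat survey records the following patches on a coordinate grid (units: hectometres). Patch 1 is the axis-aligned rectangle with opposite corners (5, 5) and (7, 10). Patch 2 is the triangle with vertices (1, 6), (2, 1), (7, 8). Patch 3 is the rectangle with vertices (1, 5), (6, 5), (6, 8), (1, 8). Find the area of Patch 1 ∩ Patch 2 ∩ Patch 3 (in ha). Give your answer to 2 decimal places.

The intersection is the polygon with vertices (6,7.667), (6,6.6), (5,5.2), (5,7.333).
By the shoelace formula its area is 1.60.

1.60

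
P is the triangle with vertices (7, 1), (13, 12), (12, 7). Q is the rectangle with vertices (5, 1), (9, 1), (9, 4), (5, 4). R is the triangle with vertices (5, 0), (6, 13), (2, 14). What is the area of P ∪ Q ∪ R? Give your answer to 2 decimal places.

By inclusion–exclusion:
Individual areas: |P| = 9.5, |Q| = 12, |R| = 26.5.
|P∩Q| = 1.1455.
|P∩R| = 0.
|Q∩R| = 0.5769.
|P∩Q∩R| = 0.
|P ∪ Q ∪ R| = 48 − 1.7224 + 0 = 46.28.

46.28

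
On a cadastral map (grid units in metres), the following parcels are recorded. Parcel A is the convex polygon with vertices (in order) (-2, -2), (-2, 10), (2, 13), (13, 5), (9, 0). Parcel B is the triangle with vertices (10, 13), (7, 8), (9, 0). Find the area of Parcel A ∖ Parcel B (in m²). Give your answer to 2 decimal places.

|Parcel A| = 146, |Parcel A∩Parcel B| = 11.1628.
|Parcel A ∖ Parcel B| = |Parcel A| − |Parcel A∩Parcel B| = 146 − 11.1628 = 134.84.

134.84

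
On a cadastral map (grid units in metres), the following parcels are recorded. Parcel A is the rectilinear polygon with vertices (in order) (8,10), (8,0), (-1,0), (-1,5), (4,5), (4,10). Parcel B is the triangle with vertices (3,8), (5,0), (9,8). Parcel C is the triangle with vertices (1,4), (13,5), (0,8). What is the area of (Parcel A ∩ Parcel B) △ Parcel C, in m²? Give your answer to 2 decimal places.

28.85

|Parcel A ∩ Parcel B| = 21.125.
|(Parcel A ∩ Parcel B) ∩ Parcel C| = 8.3887.
|(Parcel A ∩ Parcel B) △ Parcel C| = 21.125 + 24.5 − 16.7773 = 28.85.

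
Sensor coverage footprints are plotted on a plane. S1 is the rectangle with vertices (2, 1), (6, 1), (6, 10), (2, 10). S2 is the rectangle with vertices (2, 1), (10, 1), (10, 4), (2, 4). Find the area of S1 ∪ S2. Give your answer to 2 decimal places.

By inclusion–exclusion:
Individual areas: |S1| = 36, |S2| = 24.
|S1∩S2|: x∈[2,6], y∈[1,4] → 4·3 = 12.
|S1 ∪ S2| = 60 − 12 = 48.00.

48.00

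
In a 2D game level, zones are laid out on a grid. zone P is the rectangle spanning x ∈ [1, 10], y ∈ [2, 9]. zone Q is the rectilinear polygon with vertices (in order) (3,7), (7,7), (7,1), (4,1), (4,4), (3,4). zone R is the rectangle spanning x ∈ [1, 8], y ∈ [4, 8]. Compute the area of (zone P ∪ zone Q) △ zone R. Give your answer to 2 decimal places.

38.00

|zone P ∪ zone Q| = 66.
|(zone P ∪ zone Q) ∩ zone R| = 28.
|(zone P ∪ zone Q) △ zone R| = 66 + 28 − 56 = 38.00.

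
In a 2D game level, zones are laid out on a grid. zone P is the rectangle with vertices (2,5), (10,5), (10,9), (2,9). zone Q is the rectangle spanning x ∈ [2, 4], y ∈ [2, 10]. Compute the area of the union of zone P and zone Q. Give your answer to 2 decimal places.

By inclusion–exclusion:
Individual areas: |zone P| = 32, |zone Q| = 16.
|zone P∩zone Q|: x∈[2,4], y∈[5,9] → 2·4 = 8.
|zone P ∪ zone Q| = 48 − 8 = 40.00.

40.00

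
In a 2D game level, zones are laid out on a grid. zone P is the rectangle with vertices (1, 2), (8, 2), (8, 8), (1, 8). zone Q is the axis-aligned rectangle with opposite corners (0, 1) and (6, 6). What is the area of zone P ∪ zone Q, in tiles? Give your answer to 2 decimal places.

By inclusion–exclusion:
Individual areas: |zone P| = 42, |zone Q| = 30.
|zone P∩zone Q|: x∈[1,6], y∈[2,6] → 5·4 = 20.
|zone P ∪ zone Q| = 72 − 20 = 52.00.

52.00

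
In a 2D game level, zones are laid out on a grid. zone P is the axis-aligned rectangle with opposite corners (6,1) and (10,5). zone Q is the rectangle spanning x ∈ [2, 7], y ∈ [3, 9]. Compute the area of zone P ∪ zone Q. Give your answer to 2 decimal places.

44.00

By inclusion–exclusion:
Individual areas: |zone P| = 16, |zone Q| = 30.
|zone P∩zone Q|: x∈[6,7], y∈[3,5] → 1·2 = 2.
|zone P ∪ zone Q| = 46 − 2 = 44.00.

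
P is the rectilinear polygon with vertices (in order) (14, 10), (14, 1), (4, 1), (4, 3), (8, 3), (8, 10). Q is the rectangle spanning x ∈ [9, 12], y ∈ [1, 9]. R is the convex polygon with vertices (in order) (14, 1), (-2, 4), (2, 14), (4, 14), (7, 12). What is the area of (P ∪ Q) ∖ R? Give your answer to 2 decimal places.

35.15

|P ∪ Q| = 62.
|(P ∪ Q) ∩ R| = 26.8523.
|(P ∪ Q) ∖ R| = 62 − 26.8523 = 35.15.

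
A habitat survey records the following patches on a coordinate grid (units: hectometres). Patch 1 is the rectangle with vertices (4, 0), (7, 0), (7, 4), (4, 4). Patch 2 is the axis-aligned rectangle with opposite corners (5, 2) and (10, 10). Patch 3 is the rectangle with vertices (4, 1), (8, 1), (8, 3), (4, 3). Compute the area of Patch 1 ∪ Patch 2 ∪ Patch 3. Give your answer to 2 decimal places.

By inclusion–exclusion:
Individual areas: |Patch 1| = 12, |Patch 2| = 40, |Patch 3| = 8.
|Patch 1∩Patch 2|: x∈[5,7], y∈[2,4] → 2·2 = 4.
|Patch 1∩Patch 3|: x∈[4,7], y∈[1,3] → 3·2 = 6.
|Patch 2∩Patch 3|: x∈[5,8], y∈[2,3] → 3·1 = 3.
|Patch 1∩Patch 2∩Patch 3| = 2.
|Patch 1 ∪ Patch 2 ∪ Patch 3| = 60 − 13 + 2 = 49.00.

49.00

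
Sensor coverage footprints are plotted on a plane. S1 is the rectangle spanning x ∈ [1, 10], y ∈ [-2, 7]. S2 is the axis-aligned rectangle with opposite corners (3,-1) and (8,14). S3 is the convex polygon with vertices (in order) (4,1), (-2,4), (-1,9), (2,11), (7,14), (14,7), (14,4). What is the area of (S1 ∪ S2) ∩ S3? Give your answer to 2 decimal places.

|S1 ∪ S2| = 116.
|(S1 ∪ S2) ∩ S3| = 76.05.

76.05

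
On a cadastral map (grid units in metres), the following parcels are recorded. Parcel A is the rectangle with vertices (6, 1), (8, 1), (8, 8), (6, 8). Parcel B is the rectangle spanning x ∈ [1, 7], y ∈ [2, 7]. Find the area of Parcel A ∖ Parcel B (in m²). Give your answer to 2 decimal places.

9.00

|Parcel A∩Parcel B|: x∈[6,7], y∈[2,7] → 1·5 = 5.
|Parcel A| = 14.
|Parcel A ∖ Parcel B| = |Parcel A| − |Parcel A∩Parcel B| = 14 − 5 = 9.00.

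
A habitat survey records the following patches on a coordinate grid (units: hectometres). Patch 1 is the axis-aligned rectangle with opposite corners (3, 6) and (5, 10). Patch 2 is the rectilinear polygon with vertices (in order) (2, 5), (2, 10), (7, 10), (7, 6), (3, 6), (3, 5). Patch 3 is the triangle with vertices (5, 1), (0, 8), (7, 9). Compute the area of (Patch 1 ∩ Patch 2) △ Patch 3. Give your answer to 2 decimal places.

|Patch 1 ∩ Patch 2| = 8.
|(Patch 1 ∩ Patch 2) ∩ Patch 3| = 5.1429.
|(Patch 1 ∩ Patch 2) △ Patch 3| = 8 + 27 − 10.2857 = 24.71.

24.71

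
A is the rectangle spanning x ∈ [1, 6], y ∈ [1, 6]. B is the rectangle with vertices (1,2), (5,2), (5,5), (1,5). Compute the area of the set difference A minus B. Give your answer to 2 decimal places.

13.00

|A∩B|: x∈[1,5], y∈[2,5] → 4·3 = 12.
|A| = 25.
|A ∖ B| = |A| − |A∩B| = 25 − 12 = 13.00.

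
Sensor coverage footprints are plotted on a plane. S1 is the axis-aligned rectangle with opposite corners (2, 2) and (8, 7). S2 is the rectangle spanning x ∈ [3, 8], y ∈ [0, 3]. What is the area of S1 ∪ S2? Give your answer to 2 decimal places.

40.00

By inclusion–exclusion:
Individual areas: |S1| = 30, |S2| = 15.
|S1∩S2|: x∈[3,8], y∈[2,3] → 5·1 = 5.
|S1 ∪ S2| = 45 − 5 = 40.00.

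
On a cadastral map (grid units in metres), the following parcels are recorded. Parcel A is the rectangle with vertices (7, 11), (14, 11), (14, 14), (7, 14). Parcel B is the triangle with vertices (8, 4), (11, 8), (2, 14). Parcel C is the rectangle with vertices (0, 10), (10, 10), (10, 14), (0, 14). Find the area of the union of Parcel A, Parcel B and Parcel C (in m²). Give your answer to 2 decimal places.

By inclusion–exclusion:
Individual areas: |Parcel A| = 21, |Parcel B| = 27, |Parcel C| = 40.
|Parcel A∩Parcel B| = 0.
|Parcel A∩Parcel C|: x∈[7,10], y∈[11,14] → 3·3 = 9.
|Parcel B∩Parcel C| = 7.2.
|Parcel A∩Parcel B∩Parcel C| = 0.
|Parcel A ∪ Parcel B ∪ Parcel C| = 88 − 16.2 + 0 = 71.80.

71.80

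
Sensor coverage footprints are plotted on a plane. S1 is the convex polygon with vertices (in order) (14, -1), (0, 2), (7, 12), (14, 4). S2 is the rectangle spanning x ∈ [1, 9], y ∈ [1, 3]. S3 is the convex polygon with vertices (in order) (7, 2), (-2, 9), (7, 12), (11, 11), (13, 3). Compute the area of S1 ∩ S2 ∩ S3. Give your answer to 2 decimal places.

The intersection is the polygon with vertices (9,3), (9,2.333), (7,2), (5.714,3).
By the shoelace formula its area is 2.31.

2.31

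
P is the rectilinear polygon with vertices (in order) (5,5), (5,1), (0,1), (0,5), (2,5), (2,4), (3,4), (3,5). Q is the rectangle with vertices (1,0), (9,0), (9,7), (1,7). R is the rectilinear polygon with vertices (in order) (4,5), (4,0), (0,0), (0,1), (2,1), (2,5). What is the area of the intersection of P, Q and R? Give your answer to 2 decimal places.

7.00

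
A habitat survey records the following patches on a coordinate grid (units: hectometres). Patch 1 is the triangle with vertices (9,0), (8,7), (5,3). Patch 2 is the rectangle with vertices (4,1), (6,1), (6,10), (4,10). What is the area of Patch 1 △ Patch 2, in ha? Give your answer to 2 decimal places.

28.42

|Patch 1| = 12.5, |Patch 2| = 18, |Patch 1∩Patch 2| = 1.0417.
|Patch 1 △ Patch 2| = |Patch 1| + |Patch 2| − 2·|Patch 1∩Patch 2| = 12.5 + 18 − 2.0833 = 28.42.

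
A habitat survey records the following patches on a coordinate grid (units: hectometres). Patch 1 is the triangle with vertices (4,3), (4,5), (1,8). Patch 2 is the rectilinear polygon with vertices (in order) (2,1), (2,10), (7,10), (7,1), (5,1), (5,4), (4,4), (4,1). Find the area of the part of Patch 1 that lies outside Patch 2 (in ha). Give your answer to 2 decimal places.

0.33

|Patch 1| = 3, |Patch 1∩Patch 2| = 2.6667.
|Patch 1 ∖ Patch 2| = |Patch 1| − |Patch 1∩Patch 2| = 3 − 2.6667 = 0.33.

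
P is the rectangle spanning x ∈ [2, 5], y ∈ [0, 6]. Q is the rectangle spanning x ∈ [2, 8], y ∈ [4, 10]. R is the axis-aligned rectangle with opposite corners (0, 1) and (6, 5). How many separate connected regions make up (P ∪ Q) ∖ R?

2

(P ∪ Q) ∖ R splits into 2 disjoint pieces (area 3, area 32).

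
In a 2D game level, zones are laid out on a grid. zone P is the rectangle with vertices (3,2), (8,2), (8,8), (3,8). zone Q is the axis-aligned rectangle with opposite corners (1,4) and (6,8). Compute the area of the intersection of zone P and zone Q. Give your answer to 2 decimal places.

|zone P∩zone Q|: x∈[3,6], y∈[4,8] → 3·4 = 12.

12.00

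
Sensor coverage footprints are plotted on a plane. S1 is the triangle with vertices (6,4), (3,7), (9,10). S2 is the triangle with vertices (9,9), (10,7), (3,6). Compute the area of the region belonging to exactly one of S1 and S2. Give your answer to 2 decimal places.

13.00

|S1| = 13.5, |S2| = 7.5, |S1∩S2| = 3.9984.
|S1 △ S2| = |S1| + |S2| − 2·|S1∩S2| = 13.5 + 7.5 − 7.9968 = 13.00.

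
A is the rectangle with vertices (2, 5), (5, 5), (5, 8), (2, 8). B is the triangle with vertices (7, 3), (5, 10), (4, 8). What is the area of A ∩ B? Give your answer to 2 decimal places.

0.83

The intersection is the polygon with vertices (5,8), (5,6.333), (4,8).
By the shoelace formula its area is 0.83.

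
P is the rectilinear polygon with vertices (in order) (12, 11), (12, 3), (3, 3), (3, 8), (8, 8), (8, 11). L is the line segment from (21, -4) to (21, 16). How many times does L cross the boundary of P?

The segment lies entirely outside P and never meets its boundary.

0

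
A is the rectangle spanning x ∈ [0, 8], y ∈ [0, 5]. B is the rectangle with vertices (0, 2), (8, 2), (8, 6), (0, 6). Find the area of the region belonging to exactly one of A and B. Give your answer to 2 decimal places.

|A∩B|: x∈[0,8], y∈[2,5] → 8·3 = 24.
|A △ B| = |A| + |B| − 2·|A∩B| = 40 + 32 − 48 = 24.00.

24.00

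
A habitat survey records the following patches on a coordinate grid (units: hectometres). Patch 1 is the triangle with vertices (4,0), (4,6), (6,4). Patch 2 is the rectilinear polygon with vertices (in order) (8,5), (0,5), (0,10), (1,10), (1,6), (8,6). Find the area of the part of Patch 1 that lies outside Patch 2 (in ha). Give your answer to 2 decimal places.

5.50

|Patch 1| = 6, |Patch 1∩Patch 2| = 0.5.
|Patch 1 ∖ Patch 2| = |Patch 1| − |Patch 1∩Patch 2| = 6 − 0.5 = 5.50.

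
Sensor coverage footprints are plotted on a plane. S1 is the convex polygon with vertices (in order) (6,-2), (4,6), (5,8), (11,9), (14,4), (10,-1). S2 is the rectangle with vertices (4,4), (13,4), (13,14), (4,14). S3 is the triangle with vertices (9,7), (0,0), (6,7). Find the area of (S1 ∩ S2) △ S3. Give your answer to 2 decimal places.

|S1 ∩ S2| = 36.1667.
|(S1 ∩ S2) ∩ S3| = 6.553.
|(S1 ∩ S2) △ S3| = 36.1667 + 10.5 − 13.106 = 33.56.

33.56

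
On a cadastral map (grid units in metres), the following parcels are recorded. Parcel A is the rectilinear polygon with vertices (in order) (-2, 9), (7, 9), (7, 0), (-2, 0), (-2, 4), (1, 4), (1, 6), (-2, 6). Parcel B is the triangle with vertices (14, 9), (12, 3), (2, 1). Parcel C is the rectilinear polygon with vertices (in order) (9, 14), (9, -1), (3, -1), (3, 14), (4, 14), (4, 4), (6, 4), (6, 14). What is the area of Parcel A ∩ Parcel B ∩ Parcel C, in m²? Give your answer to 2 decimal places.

The intersection is the polygon with vertices (3,1.2), (3,1.667), (7,4.333), (7,2).
By the shoelace formula its area is 5.60.

5.60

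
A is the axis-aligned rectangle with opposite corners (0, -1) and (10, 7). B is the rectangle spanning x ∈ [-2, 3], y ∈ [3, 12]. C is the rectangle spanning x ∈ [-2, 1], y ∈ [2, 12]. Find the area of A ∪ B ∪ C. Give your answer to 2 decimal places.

By inclusion–exclusion:
Individual areas: |A| = 80, |B| = 45, |C| = 30.
|A∩B|: x∈[0,3], y∈[3,7] → 3·4 = 12.
|A∩C|: x∈[0,1], y∈[2,7] → 1·5 = 5.
|B∩C|: x∈[-2,1], y∈[3,12] → 3·9 = 27.
|A∩B∩C| = 4.
|A ∪ B ∪ C| = 155 − 44 + 4 = 115.00.

115.00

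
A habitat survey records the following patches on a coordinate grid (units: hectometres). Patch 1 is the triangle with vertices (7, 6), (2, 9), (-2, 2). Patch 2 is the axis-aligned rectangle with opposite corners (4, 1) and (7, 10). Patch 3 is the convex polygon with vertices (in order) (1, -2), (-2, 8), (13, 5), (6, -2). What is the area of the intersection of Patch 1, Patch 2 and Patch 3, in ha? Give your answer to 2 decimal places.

The intersection is the polygon with vertices (4,4.667), (4,6.8), (6.5,6.3), (7,6).
By the shoelace formula its area is 3.45.

3.45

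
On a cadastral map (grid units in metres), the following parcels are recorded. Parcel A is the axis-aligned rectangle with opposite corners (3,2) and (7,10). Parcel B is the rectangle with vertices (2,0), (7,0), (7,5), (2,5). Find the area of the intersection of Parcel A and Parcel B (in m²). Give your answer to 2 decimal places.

12.00

|Parcel A∩Parcel B|: x∈[3,7], y∈[2,5] → 4·3 = 12.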